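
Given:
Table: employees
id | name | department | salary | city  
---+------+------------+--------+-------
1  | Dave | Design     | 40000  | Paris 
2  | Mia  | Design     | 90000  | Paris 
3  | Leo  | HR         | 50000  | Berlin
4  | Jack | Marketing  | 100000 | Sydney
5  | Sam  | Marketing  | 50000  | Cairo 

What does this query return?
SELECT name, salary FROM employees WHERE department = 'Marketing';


Filtering: department = 'Marketing'
Matching rows: 2

2 rows:
Jack, 100000
Sam, 50000


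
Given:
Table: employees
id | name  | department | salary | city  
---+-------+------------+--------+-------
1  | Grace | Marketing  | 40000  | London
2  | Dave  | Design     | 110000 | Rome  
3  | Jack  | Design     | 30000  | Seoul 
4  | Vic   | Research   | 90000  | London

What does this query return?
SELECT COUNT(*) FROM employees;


COUNT(*) counts all rows

4


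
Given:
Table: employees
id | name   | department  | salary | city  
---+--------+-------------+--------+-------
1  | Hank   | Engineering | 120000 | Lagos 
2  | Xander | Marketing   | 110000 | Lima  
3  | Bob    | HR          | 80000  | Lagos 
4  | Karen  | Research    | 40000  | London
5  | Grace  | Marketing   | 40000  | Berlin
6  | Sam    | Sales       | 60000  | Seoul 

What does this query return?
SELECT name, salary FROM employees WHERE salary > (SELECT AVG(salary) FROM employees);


Subquery: AVG(salary) = 75000.0
Filtering: salary > 75000.0
  Hank (120000) -> MATCH
  Xander (110000) -> MATCH
  Bob (80000) -> MATCH


3 rows:
Hank, 120000
Xander, 110000
Bob, 80000


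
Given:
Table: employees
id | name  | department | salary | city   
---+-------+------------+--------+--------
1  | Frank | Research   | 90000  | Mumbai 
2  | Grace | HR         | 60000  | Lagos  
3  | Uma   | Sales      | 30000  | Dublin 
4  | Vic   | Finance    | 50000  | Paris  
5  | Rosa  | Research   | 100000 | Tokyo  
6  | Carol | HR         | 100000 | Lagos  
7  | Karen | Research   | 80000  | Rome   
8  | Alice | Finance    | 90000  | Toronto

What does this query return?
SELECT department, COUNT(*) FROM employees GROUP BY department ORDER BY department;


Assigning each row to its department group:
  Frank -> Research
  Grace -> HR
  Uma -> Sales
  Vic -> Finance
  Rosa -> Research
  Carol -> HR
  Karen -> Research
  Alice -> Finance


4 groups:
Finance, 2
HR, 2
Research, 3
Sales, 1


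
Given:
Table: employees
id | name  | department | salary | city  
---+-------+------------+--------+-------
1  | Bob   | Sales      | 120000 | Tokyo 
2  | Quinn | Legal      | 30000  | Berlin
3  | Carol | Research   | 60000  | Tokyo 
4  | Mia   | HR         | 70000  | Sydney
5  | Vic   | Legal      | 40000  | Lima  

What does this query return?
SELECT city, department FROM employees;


Projecting columns: city, department

5 rows:
Tokyo, Sales
Berlin, Legal
Tokyo, Research
Sydney, HR
Lima, Legal


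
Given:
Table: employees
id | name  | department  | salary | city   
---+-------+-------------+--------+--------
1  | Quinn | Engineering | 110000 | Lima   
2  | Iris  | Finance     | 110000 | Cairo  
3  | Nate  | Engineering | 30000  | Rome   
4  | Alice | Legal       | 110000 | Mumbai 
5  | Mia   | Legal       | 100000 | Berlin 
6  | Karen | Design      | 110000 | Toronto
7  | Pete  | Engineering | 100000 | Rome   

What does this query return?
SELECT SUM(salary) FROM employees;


SUM(salary) = 110000 + 110000 + 30000 + 110000 + 100000 + 110000 + 100000 = 670000

670000


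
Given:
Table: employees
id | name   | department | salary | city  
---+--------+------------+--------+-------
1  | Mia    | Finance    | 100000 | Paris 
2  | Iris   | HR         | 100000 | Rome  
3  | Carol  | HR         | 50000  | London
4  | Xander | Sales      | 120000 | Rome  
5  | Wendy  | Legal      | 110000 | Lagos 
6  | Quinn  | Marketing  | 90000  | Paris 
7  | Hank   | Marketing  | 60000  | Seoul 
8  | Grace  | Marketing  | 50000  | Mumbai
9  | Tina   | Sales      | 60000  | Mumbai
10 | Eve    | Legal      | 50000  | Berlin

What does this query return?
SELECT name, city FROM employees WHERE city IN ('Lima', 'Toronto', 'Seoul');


Filtering: city IN ('Lima', 'Toronto', 'Seoul')
Matching: 1 rows

1 rows:
Hank, Seoul


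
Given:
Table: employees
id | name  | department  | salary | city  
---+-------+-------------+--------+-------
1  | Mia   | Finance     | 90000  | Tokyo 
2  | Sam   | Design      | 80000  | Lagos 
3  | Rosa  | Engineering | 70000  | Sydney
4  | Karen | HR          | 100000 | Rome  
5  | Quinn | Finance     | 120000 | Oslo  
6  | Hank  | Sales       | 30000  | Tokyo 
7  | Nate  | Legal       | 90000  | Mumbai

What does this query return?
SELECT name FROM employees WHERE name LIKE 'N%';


LIKE 'N%' matches names starting with 'N'
Matching: 1

1 rows:
Nate


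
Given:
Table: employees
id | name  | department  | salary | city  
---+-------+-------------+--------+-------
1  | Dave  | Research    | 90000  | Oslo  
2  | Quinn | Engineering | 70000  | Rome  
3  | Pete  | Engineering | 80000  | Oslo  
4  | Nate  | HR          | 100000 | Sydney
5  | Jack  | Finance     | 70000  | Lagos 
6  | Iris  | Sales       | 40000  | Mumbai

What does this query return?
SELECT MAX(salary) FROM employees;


Salaries: 90000, 70000, 80000, 100000, 70000, 40000
MAX = 100000

100000


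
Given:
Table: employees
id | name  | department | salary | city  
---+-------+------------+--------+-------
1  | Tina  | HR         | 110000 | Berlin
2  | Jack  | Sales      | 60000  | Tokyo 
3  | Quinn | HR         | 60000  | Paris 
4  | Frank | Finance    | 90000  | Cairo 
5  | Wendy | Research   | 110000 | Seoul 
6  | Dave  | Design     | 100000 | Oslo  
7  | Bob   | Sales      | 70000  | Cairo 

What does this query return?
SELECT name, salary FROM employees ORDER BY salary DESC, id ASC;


Sorting by salary DESC, then id ASC for ties

7 rows:
Tina, 110000
Wendy, 110000
Dave, 100000
Frank, 90000
Bob, 70000
Jack, 60000
Quinn, 60000


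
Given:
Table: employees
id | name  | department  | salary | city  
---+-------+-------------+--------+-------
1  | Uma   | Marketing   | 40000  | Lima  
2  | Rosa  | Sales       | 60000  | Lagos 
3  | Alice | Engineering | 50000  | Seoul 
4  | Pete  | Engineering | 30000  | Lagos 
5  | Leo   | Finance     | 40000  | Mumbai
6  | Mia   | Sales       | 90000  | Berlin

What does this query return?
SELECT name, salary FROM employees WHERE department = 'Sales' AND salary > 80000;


Filtering: department = 'Sales' AND salary > 80000
Matching: 1 rows

1 rows:
Mia, 90000


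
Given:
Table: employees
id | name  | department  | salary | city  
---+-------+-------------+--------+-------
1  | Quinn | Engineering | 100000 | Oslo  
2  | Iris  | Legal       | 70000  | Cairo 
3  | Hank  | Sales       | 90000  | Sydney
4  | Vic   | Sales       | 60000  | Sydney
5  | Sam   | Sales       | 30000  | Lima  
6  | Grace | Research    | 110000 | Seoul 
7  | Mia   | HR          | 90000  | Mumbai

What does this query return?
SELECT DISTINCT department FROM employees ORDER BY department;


All 'department' values (row order): Engineering, Legal, Sales, Sales, Sales, Research, HR
Removing duplicates leaves 5 unique value(s).

5 values:
Engineering
HR
Legal
Research
Sales


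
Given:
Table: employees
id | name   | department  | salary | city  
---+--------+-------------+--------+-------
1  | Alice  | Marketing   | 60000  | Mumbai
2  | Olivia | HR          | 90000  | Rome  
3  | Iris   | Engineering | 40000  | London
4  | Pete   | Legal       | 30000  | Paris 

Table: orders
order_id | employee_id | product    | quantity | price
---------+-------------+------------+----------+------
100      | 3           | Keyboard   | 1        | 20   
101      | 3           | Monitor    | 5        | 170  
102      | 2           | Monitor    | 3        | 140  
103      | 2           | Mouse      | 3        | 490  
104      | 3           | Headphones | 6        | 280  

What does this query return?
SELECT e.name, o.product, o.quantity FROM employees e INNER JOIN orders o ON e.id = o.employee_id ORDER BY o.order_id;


Joining employees.id = orders.employee_id:
  employee Iris (id=3) -> order Keyboard
  employee Iris (id=3) -> order Monitor
  employee Olivia (id=2) -> order Monitor
  employee Olivia (id=2) -> order Mouse
  employee Iris (id=3) -> order Headphones


5 rows:
Iris, Keyboard, 1
Iris, Monitor, 5
Olivia, Monitor, 3
Olivia, Mouse, 3
Iris, Headphones, 6


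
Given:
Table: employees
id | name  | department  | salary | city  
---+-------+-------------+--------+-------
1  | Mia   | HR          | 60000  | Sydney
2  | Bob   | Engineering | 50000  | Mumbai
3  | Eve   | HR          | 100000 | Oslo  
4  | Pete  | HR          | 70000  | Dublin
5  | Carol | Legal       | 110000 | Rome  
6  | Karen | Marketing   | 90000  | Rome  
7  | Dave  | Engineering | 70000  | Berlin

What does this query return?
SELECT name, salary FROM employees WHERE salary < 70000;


Filtering: salary < 70000
Matching: 2 rows

2 rows:
Mia, 60000
Bob, 50000


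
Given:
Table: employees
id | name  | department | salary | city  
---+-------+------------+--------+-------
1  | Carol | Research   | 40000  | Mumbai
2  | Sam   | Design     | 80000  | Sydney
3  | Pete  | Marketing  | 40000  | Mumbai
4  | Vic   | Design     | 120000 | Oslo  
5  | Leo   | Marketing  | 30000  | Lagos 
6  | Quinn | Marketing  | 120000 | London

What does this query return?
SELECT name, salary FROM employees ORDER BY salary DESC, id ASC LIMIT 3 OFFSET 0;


Sort by salary DESC (id ASC tiebreak), then skip 0 and take 3
Rows 1 through 3

3 rows:
Vic, 120000
Quinn, 120000
Sam, 80000


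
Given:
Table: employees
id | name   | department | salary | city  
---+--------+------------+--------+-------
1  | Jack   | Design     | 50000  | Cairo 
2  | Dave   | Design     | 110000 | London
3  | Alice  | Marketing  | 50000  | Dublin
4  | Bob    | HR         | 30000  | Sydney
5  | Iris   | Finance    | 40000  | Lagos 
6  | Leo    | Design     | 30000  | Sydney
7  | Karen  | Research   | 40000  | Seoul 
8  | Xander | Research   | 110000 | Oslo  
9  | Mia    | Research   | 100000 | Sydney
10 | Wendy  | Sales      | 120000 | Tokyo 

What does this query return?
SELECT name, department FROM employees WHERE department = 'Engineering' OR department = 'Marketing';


Filtering: department = 'Engineering' OR 'Marketing'
Matching: 1 rows

1 rows:
Alice, Marketing


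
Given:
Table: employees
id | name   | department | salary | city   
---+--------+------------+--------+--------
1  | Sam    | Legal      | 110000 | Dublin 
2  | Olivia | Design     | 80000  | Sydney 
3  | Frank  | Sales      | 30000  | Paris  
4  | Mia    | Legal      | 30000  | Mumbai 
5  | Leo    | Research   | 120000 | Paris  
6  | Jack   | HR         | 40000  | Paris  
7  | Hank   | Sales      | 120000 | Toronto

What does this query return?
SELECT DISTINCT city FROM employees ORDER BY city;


All 'city' values (row order): Dublin, Sydney, Paris, Mumbai, Paris, Paris, Toronto
Removing duplicates leaves 5 unique value(s).

5 values:
Dublin
Mumbai
Paris
Sydney
Toronto


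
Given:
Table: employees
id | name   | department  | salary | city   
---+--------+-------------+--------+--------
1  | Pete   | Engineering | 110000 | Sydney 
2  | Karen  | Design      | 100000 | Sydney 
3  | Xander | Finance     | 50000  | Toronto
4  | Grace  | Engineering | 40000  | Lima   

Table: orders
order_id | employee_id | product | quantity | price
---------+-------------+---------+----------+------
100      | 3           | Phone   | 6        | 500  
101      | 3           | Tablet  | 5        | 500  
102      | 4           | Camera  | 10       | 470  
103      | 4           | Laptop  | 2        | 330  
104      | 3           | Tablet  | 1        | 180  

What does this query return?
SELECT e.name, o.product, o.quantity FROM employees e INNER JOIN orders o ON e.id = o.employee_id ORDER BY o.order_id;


Joining employees.id = orders.employee_id:
  employee Xander (id=3) -> order Phone
  employee Xander (id=3) -> order Tablet
  employee Grace (id=4) -> order Camera
  employee Grace (id=4) -> order Laptop
  employee Xander (id=3) -> order Tablet


5 rows:
Xander, Phone, 6
Xander, Tablet, 5
Grace, Camera, 10
Grace, Laptop, 2
Xander, Tablet, 1


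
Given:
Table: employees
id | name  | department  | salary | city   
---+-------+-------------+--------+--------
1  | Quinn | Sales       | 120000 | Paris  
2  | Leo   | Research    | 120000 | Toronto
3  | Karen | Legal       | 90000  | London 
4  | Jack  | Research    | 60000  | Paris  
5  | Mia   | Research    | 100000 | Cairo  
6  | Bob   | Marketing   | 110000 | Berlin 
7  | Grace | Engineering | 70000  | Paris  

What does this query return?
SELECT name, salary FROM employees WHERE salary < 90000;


Filtering: salary < 90000
Matching: 2 rows

2 rows:
Jack, 60000
Grace, 70000


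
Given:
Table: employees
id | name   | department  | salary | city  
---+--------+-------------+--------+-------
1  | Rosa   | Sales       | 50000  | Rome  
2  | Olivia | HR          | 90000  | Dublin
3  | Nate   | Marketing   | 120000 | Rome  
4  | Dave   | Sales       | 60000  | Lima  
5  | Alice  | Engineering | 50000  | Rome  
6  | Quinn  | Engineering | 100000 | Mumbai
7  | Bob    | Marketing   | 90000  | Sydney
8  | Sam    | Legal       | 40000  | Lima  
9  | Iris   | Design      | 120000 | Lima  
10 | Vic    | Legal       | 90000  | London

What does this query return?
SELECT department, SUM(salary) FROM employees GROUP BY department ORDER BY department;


Summing salary within each department:
  Design: 120000 = 120000
  Engineering: 50000 + 100000 = 150000
  HR: 90000 = 90000
  Legal: 40000 + 90000 = 130000
  Marketing: 120000 + 90000 = 210000
  Sales: 50000 + 60000 = 110000


6 groups:
Design, 120000
Engineering, 150000
HR, 90000
Legal, 130000
Marketing, 210000
Sales, 110000


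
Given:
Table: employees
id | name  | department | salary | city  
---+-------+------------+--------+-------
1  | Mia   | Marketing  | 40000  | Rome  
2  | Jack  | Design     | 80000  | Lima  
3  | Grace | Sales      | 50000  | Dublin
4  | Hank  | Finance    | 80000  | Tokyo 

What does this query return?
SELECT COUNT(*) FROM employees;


COUNT(*) counts all rows

4


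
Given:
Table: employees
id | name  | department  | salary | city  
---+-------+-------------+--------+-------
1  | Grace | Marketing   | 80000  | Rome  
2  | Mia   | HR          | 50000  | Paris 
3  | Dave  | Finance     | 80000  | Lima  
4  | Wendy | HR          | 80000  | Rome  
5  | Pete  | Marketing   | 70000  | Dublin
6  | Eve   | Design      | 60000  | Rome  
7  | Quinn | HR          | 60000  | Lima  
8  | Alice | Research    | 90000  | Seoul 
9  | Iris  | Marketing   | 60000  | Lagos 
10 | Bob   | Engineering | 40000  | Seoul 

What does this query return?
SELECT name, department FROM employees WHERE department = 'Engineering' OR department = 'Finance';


Filtering: department = 'Engineering' OR 'Finance'
Matching: 2 rows

2 rows:
Dave, Finance
Bob, Engineering


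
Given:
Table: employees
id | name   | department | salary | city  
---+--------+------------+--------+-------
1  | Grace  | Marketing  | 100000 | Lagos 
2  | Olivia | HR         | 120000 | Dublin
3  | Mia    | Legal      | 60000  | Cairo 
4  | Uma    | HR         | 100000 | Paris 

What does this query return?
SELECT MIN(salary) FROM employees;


Salaries: 100000, 120000, 60000, 100000
MIN = 60000

60000


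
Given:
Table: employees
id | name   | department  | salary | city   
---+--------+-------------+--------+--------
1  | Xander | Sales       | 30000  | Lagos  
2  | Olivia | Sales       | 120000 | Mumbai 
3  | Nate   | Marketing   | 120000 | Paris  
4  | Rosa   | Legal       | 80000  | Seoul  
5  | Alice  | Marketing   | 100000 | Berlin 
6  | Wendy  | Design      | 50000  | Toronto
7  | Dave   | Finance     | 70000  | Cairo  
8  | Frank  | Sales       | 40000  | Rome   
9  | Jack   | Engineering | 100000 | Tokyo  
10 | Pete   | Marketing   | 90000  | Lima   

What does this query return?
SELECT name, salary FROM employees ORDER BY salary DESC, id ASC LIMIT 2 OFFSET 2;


Sort by salary DESC (id ASC tiebreak), then skip 2 and take 2
Rows 3 through 4

2 rows:
Alice, 100000
Jack, 100000


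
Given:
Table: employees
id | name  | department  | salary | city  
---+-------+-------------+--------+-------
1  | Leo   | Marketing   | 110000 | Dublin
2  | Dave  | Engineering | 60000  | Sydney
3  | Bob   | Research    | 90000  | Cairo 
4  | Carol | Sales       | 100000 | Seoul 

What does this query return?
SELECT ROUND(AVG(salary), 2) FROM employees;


SUM(salary) = 360000
COUNT = 4
ROUND(AVG, 2) = ROUND(360000 / 4, 2) = 90000.0

90000.0


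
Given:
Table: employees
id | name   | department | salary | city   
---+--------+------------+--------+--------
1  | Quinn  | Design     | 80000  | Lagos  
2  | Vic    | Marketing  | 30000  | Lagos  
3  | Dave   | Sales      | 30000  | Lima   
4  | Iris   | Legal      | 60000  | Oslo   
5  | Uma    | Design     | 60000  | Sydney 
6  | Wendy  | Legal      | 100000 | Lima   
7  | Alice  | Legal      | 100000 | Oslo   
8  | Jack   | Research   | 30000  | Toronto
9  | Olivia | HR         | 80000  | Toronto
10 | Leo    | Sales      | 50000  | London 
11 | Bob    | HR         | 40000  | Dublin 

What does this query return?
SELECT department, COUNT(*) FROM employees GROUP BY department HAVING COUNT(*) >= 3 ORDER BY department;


Groups with count >= 3:
  Legal: 3 -> PASS
  Design: 2 -> filtered out
  HR: 2 -> filtered out
  Marketing: 1 -> filtered out
  Research: 1 -> filtered out
  Sales: 2 -> filtered out


1 groups:
Legal, 3


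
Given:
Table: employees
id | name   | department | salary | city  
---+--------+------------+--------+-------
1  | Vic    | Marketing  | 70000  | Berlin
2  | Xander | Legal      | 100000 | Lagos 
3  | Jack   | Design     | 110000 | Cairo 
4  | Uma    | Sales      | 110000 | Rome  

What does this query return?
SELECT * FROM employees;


SELECT * returns all 4 rows with all columns

4 rows:
1, Vic, Marketing, 70000, Berlin
2, Xander, Legal, 100000, Lagos
3, Jack, Design, 110000, Cairo
4, Uma, Sales, 110000, Rome


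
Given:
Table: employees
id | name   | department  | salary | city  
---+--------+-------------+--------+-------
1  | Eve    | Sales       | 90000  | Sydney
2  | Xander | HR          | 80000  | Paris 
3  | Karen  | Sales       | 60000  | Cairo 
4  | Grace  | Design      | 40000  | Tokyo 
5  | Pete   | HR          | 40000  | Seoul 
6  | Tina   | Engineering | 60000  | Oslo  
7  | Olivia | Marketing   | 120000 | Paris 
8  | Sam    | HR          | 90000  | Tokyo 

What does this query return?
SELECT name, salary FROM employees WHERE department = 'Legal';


Filtering: department = 'Legal'
Matching rows: 0

Empty result set (0 rows)


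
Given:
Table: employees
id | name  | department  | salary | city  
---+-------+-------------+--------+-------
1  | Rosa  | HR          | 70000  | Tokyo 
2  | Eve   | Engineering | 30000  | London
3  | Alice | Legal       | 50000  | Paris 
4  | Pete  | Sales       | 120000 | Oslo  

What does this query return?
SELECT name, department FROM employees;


Projecting columns: name, department

4 rows:
Rosa, HR
Eve, Engineering
Alice, Legal
Pete, Sales


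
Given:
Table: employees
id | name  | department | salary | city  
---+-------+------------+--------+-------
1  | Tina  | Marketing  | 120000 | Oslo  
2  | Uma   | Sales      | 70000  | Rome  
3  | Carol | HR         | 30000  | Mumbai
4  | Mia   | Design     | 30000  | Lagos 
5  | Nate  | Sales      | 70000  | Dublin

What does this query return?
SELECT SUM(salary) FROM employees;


SUM(salary) = 120000 + 70000 + 30000 + 30000 + 70000 = 320000

320000


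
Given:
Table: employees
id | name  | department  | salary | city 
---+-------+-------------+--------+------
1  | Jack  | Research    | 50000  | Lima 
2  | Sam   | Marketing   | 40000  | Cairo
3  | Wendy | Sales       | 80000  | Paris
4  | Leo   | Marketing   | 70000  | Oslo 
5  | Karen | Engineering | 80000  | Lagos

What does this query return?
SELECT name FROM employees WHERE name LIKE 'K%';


LIKE 'K%' matches names starting with 'K'
Matching: 1

1 rows:
Karen


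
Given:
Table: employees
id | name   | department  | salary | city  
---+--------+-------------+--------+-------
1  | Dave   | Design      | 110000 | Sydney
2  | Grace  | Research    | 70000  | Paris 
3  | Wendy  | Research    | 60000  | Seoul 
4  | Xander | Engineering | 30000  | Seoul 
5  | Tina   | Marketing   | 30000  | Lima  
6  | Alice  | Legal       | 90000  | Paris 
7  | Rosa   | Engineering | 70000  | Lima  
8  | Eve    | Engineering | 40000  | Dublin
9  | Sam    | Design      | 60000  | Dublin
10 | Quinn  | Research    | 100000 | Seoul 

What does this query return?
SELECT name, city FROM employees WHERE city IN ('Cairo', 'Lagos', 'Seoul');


Filtering: city IN ('Cairo', 'Lagos', 'Seoul')
Matching: 3 rows

3 rows:
Wendy, Seoul
Xander, Seoul
Quinn, Seoul


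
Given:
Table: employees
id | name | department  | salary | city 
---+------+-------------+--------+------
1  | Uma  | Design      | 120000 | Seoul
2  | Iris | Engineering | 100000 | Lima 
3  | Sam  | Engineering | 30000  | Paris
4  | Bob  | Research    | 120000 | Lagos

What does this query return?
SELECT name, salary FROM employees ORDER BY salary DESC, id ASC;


Sorting by salary DESC, then id ASC for ties

4 rows:
Uma, 120000
Bob, 120000
Iris, 100000
Sam, 30000


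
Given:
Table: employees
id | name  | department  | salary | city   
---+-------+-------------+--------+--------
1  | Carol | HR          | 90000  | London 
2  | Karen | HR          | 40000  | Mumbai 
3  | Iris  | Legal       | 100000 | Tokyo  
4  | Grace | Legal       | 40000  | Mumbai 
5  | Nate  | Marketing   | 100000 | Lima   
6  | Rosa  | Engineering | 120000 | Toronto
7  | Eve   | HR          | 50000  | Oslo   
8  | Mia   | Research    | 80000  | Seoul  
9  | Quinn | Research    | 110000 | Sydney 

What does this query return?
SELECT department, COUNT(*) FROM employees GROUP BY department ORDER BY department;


Assigning each row to its department group:
  Carol -> HR
  Karen -> HR
  Iris -> Legal
  Grace -> Legal
  Nate -> Marketing
  Rosa -> Engineering
  Eve -> HR
  Mia -> Research
  Quinn -> Research


5 groups:
Engineering, 1
HR, 3
Legal, 2
Marketing, 1
Research, 2


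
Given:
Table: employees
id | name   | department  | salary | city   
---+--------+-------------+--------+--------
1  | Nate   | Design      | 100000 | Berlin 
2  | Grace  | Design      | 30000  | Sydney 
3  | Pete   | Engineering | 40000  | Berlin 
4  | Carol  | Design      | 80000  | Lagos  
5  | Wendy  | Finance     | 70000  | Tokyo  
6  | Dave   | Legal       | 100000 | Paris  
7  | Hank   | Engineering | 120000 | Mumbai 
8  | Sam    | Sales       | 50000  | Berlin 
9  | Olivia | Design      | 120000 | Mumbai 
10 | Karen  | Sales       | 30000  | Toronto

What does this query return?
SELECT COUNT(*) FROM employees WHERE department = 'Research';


Counting rows where department = 'Research'


0


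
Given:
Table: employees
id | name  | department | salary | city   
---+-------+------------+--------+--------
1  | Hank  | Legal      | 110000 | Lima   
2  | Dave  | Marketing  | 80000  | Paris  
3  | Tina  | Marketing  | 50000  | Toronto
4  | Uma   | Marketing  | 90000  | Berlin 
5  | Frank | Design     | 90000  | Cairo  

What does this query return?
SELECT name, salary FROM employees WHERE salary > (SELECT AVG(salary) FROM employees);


Subquery: AVG(salary) = 84000.0
Filtering: salary > 84000.0
  Hank (110000) -> MATCH
  Uma (90000) -> MATCH
  Frank (90000) -> MATCH


3 rows:
Hank, 110000
Uma, 90000
Frank, 90000


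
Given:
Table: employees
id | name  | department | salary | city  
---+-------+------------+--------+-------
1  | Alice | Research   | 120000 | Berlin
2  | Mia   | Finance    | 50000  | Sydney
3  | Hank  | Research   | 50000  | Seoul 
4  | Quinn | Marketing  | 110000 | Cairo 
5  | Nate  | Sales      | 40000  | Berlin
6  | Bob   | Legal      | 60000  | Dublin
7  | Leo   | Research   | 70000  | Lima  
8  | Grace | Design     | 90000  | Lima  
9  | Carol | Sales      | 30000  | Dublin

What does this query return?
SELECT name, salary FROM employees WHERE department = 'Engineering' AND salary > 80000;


Filtering: department = 'Engineering' AND salary > 80000
Matching: 0 rows

Empty result set (0 rows)


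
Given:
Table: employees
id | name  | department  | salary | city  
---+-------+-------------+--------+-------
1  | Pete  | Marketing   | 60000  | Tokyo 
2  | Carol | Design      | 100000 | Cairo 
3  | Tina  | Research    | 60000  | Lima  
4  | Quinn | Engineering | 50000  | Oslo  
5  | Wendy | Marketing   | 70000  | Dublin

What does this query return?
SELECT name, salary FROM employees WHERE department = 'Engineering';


Filtering: department = 'Engineering'
Matching rows: 1

1 rows:
Quinn, 50000


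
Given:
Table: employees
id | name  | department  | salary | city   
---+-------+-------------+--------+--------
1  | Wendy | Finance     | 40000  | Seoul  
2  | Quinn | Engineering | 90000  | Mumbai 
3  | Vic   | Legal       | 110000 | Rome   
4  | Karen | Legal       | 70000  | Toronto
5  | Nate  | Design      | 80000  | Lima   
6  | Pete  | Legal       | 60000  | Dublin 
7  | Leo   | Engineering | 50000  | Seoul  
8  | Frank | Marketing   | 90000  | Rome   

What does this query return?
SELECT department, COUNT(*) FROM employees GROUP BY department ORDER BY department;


Assigning each row to its department group:
  Wendy -> Finance
  Quinn -> Engineering
  Vic -> Legal
  Karen -> Legal
  Nate -> Design
  Pete -> Legal
  Leo -> Engineering
  Frank -> Marketing


5 groups:
Design, 1
Engineering, 2
Finance, 1
Legal, 3
Marketing, 1


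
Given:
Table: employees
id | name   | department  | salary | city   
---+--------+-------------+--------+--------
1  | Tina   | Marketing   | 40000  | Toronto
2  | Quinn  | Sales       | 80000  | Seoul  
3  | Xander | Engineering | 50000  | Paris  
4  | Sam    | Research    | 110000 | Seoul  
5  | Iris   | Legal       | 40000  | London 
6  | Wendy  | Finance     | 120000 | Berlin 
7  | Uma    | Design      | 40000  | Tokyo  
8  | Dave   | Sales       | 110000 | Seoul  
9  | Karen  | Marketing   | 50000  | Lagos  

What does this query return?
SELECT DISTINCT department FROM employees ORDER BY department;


All 'department' values (row order): Marketing, Sales, Engineering, Research, Legal, Finance, Design, Sales, Marketing
Removing duplicates leaves 7 unique value(s).

7 values:
Design
Engineering
Finance
Legal
Marketing
Research
Sales


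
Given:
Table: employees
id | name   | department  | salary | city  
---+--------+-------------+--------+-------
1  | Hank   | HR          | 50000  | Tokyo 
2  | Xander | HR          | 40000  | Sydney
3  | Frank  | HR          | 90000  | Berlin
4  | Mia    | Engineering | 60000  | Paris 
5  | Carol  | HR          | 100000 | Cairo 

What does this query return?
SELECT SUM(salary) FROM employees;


SUM(salary) = 50000 + 40000 + 90000 + 60000 + 100000 = 340000

340000


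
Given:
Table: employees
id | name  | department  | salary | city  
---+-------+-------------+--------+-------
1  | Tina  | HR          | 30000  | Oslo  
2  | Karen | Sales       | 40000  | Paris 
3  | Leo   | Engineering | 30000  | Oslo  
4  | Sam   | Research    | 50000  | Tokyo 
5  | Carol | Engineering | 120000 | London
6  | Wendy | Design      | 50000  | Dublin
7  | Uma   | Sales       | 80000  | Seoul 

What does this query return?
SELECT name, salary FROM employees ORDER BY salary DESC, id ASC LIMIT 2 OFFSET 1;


Sort by salary DESC (id ASC tiebreak), then skip 1 and take 2
Rows 2 through 3

2 rows:
Uma, 80000
Sam, 50000


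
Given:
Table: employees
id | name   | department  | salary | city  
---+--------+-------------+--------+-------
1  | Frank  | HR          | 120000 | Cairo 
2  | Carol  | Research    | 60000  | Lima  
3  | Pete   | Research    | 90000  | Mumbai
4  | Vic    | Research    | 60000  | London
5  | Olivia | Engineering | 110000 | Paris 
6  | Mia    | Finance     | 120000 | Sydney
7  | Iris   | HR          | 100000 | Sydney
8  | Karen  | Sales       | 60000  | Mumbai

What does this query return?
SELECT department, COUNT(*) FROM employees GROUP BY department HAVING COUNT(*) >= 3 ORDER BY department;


Groups with count >= 3:
  Research: 3 -> PASS
  Engineering: 1 -> filtered out
  Finance: 1 -> filtered out
  HR: 2 -> filtered out
  Sales: 1 -> filtered out


1 groups:
Research, 3


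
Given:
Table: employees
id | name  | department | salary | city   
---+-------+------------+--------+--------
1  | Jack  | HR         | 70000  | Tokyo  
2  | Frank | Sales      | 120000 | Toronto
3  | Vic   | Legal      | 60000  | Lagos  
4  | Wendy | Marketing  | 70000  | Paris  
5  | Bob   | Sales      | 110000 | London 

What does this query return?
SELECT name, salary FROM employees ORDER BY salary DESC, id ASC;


Sorting by salary DESC, then id ASC for ties

5 rows:
Frank, 120000
Bob, 110000
Jack, 70000
Wendy, 70000
Vic, 60000


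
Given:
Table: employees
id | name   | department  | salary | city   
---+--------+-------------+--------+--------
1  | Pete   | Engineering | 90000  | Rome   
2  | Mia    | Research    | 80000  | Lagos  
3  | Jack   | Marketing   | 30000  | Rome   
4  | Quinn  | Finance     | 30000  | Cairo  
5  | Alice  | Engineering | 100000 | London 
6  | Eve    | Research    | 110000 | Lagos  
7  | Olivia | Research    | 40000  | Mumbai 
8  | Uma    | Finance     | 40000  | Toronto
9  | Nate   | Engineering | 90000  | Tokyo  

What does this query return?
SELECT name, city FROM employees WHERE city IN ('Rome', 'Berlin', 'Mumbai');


Filtering: city IN ('Rome', 'Berlin', 'Mumbai')
Matching: 3 rows

3 rows:
Pete, Rome
Jack, Rome
Olivia, Mumbai


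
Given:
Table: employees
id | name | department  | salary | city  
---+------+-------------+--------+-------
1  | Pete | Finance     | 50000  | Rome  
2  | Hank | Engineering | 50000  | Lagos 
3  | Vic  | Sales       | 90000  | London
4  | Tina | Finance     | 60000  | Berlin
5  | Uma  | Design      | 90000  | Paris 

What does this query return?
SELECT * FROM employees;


SELECT * returns all 5 rows with all columns

5 rows:
1, Pete, Finance, 50000, Rome
2, Hank, Engineering, 50000, Lagos
3, Vic, Sales, 90000, London
4, Tina, Finance, 60000, Berlin
5, Uma, Design, 90000, Paris


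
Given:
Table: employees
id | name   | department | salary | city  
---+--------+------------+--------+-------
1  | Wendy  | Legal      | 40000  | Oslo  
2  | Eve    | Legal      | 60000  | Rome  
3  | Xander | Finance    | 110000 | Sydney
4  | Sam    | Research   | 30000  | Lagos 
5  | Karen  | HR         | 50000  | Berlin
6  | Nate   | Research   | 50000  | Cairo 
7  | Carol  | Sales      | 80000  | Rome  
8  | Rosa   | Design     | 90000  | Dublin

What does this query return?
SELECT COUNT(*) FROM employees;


COUNT(*) counts all rows

8


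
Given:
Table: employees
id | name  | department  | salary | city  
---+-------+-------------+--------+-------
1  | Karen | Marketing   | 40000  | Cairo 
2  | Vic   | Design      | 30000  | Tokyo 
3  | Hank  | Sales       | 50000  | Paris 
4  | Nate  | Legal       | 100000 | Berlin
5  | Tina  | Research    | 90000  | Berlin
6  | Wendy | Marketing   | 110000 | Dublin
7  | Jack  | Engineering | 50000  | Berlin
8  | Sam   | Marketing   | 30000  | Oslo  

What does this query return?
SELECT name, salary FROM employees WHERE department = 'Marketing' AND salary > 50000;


Filtering: department = 'Marketing' AND salary > 50000
Matching: 1 rows

1 rows:
Wendy, 110000


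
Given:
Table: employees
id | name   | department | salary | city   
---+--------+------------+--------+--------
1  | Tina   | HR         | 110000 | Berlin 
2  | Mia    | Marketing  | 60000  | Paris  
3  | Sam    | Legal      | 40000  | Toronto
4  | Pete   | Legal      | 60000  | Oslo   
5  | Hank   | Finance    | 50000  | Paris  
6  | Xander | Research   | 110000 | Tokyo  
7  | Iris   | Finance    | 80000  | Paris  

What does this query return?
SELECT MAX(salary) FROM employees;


Salaries: 110000, 60000, 40000, 60000, 50000, 110000, 80000
MAX = 110000

110000


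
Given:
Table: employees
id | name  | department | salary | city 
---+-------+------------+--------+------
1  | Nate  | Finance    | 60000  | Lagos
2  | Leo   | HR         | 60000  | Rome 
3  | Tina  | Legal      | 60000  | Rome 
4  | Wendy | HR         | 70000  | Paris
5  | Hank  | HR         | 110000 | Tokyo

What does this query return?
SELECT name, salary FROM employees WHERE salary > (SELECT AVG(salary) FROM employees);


Subquery: AVG(salary) = 72000.0
Filtering: salary > 72000.0
  Hank (110000) -> MATCH


1 rows:
Hank, 110000


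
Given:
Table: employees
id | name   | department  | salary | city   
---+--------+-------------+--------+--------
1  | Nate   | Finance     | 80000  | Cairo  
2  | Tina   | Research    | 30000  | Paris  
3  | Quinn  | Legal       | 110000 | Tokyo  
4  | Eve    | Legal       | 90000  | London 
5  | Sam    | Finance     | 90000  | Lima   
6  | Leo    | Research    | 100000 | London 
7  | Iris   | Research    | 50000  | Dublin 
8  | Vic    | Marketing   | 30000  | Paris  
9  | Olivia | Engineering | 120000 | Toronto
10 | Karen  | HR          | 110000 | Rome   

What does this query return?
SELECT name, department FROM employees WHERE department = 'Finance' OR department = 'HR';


Filtering: department = 'Finance' OR 'HR'
Matching: 3 rows

3 rows:
Nate, Finance
Sam, Finance
Karen, HR


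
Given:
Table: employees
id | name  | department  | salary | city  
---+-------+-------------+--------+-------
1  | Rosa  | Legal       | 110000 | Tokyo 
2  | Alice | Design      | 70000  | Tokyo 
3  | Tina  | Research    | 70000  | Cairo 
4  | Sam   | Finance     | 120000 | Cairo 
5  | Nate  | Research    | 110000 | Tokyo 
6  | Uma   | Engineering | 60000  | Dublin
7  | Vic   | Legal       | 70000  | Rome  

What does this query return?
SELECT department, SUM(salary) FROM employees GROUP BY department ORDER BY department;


Summing salary within each department:
  Design: 70000 = 70000
  Engineering: 60000 = 60000
  Finance: 120000 = 120000
  Legal: 110000 + 70000 = 180000
  Research: 70000 + 110000 = 180000


5 groups:
Design, 70000
Engineering, 60000
Finance, 120000
Legal, 180000
Research, 180000


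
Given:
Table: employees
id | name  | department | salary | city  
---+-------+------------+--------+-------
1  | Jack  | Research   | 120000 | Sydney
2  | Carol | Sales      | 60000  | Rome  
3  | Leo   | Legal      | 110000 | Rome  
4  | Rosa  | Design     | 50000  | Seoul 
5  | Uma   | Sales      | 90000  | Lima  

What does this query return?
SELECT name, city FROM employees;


Projecting columns: name, city

5 rows:
Jack, Sydney
Carol, Rome
Leo, Rome
Rosa, Seoul
Uma, Lima


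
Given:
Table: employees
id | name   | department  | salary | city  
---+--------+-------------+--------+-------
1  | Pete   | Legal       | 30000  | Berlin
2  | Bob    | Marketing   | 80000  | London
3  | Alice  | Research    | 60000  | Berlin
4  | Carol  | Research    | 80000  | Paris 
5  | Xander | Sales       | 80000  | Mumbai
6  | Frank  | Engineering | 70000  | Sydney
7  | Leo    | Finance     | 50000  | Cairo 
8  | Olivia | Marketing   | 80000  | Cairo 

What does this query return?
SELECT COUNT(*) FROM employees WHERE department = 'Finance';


Counting rows where department = 'Finance'
  Leo -> MATCH


1


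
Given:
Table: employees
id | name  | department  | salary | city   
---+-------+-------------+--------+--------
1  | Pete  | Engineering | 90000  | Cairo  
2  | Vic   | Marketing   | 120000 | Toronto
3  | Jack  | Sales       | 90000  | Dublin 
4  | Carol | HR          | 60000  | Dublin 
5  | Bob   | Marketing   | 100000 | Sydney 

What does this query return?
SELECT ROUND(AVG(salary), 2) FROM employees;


SUM(salary) = 460000
COUNT = 5
ROUND(AVG, 2) = ROUND(460000 / 5, 2) = 92000.0

92000.0


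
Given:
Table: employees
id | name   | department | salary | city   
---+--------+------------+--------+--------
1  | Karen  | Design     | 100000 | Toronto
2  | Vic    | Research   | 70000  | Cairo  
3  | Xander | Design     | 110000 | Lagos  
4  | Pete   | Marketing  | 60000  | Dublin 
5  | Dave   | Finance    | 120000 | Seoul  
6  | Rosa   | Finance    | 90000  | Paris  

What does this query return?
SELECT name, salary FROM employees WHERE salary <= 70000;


Filtering: salary <= 70000
Matching: 2 rows

2 rows:
Vic, 70000
Pete, 60000


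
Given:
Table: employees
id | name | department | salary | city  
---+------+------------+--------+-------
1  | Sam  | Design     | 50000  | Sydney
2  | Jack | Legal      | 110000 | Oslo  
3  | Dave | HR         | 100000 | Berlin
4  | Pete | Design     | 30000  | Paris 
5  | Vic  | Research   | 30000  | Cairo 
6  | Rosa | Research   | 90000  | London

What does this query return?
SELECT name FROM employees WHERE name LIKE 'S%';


LIKE 'S%' matches names starting with 'S'
Matching: 1

1 rows:
Sam


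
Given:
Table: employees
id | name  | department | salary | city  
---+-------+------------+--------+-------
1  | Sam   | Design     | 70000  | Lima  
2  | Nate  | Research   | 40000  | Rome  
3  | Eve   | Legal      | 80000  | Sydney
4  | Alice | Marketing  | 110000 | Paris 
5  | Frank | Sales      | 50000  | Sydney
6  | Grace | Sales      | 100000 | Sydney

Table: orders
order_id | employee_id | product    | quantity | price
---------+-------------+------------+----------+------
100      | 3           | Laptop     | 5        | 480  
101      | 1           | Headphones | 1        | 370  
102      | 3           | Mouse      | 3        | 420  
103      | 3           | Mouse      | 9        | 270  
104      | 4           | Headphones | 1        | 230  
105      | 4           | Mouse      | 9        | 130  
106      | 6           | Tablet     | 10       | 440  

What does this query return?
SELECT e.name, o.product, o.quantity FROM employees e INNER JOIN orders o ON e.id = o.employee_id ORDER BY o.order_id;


Joining employees.id = orders.employee_id:
  employee Eve (id=3) -> order Laptop
  employee Sam (id=1) -> order Headphones
  employee Eve (id=3) -> order Mouse
  employee Eve (id=3) -> order Mouse
  employee Alice (id=4) -> order Headphones
  employee Alice (id=4) -> order Mouse
  employee Grace (id=6) -> order Tablet


7 rows:
Eve, Laptop, 5
Sam, Headphones, 1
Eve, Mouse, 3
Eve, Mouse, 9
Alice, Headphones, 1
Alice, Mouse, 9
Grace, Tablet, 10


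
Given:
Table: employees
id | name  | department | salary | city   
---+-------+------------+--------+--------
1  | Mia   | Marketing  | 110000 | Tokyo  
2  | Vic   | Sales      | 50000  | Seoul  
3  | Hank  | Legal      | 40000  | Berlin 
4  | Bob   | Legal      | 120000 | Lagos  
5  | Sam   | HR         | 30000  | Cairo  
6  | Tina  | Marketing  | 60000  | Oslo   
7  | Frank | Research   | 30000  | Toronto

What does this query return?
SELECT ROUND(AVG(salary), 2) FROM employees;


SUM(salary) = 440000
COUNT = 7
ROUND(AVG, 2) = ROUND(440000 / 7, 2) = 62857.14

62857.14


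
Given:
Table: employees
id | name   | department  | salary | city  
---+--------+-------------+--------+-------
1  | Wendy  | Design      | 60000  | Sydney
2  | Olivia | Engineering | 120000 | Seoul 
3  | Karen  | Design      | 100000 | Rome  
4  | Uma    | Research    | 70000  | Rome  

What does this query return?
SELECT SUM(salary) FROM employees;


SUM(salary) = 60000 + 120000 + 100000 + 70000 = 350000

350000


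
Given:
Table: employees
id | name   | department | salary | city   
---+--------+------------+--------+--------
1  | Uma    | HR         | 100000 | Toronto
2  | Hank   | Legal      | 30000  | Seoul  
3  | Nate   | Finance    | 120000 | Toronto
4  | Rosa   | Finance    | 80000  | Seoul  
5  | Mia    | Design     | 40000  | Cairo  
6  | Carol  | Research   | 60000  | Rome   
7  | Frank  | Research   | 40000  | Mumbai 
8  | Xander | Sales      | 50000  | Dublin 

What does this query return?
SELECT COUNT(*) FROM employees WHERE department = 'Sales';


Counting rows where department = 'Sales'
  Xander -> MATCH


1


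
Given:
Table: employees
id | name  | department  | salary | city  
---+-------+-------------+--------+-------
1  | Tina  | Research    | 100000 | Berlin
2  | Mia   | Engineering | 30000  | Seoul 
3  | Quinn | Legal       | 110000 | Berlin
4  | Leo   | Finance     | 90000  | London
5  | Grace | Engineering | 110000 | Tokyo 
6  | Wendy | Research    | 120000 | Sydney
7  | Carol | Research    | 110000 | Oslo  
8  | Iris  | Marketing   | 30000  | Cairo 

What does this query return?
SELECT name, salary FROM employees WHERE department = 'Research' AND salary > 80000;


Filtering: department = 'Research' AND salary > 80000
Matching: 3 rows

3 rows:
Tina, 100000
Wendy, 120000
Carol, 110000
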